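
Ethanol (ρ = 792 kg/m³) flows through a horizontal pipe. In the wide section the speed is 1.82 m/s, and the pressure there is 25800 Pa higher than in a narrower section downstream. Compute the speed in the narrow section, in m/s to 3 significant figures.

Along the level pipe P + ½ρv² is conserved, hence v₂² = v₁² + 2(P₁ − P₂)/ρ.
v₂ = √(1.82² + 2·25800/792) = √(3.31 + 65.2) = 8.27 m/s.

v₂ ≈ 8.27 m/s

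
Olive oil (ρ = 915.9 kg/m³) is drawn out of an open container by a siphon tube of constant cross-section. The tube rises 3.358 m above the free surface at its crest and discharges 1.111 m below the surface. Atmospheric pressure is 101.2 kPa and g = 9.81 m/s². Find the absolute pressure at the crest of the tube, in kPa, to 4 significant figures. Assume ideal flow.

61.05 kPa

From the surface to the outlet (both open to atmosphere, surface at rest): v = √(2g·h_out) = √(2·9.81·1.111) = 4.669 m/s.
The bore is uniform, so the speed at the crest is the same v. Bernoulli surface→crest: P_atm = P_top + ½ρv² + ρg·h_top.
P_top = 101200 − ½·915.9·4.669² − 915.9·9.81·3.358 = 61050 Pa.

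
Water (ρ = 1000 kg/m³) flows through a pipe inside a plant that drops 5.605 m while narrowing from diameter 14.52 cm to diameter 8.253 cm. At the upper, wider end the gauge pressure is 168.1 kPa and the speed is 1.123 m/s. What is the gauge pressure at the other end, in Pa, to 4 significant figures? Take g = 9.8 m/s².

P₂ ≈ 217600 Pa

Continuity gives A₁v₁ = A₂v₂, so v₂ = (165.6 cm²)/(53.50 cm²) × 1.123 m/s = 3.476 m/s.
Energy conservation along the streamline gives P₂ = P₁ − ½ρ(v₂² − v₁²) − ρg(h₂ − h₁).
P₂ = 168100 + ½·1000·(1.123² − 3.476²) − 1000·9.8·(−5.605) = 168100 + (-5411) − (-54930) = 217600 Pa.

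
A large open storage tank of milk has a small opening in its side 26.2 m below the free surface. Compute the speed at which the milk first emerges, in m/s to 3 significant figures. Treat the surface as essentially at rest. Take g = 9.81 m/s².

Bernoulli from surface to hole (P equal, v_surface ≈ 0): v = √(2gh) = √(2×9.81×26.2) = 22.7 m/s.

v ≈ 22.7 m/s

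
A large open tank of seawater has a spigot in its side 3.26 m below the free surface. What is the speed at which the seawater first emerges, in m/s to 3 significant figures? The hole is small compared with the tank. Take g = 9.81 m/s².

With the surface at rest and both surface and jet at atmospheric pressure, Bernoulli gives ρg h = ½ρv², so v = √(2gh) = √(2·9.81·3.26) = 8.00 m/s.

v ≈ 8.00 m/s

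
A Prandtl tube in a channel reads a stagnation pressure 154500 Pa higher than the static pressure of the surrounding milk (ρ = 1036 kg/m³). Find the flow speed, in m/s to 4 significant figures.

17.27 m/s

At the stagnation point the flow is brought to rest, so Bernoulli gives P_stag − P_static = ½ρv².
v = √(2ΔP/ρ) = √(2·154500/1036) = 17.27 m/s.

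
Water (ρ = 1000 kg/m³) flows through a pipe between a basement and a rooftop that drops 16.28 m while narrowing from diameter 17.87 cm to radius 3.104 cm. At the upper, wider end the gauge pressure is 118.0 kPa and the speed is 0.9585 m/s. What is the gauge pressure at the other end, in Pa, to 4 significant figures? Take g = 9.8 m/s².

P₂ = 246500 Pa

By continuity, v₂ = v₁·A₁/A₂ = 0.9585·(250.8/30.27) = 7.942 m/s.
Bernoulli: P₁ + ½ρv₁² + ρg h₁ = P₂ + ½ρv₂² + ρg h₂, so P₂ = P₁ + ½ρ(v₁² − v₂²) − ρg(h₂ − h₁).
P₂ = 118000 + ½·1000·(0.9585² − 7.942²) − 1000·9.8·(−16.28) = 118000 + (-31080) − (-159500) = 246500 Pa.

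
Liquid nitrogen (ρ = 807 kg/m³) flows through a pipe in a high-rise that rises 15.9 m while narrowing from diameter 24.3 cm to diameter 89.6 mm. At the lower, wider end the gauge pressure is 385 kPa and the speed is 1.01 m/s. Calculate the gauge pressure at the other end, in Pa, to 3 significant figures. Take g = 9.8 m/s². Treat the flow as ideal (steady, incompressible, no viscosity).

By continuity, v₂ = v₁·A₁/A₂ = 1.01·(464/63.1) = 7.43 m/s.
Energy conservation along the streamline gives P₂ = P₁ − ½ρ(v₂² − v₁²) − ρg(h₂ − h₁).
P₂ = 385000 + ½·807·(1.01² − 7.43²) − 807·9.8·(+15.9) = 385000 + (-21900) − (126000) = 237000 Pa.

P₂ = 237000 Pa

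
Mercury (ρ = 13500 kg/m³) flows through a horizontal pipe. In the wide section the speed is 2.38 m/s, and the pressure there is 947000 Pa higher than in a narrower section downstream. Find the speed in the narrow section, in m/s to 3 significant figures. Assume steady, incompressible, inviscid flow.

With h₁ = h₂, rearranging Bernoulli gives v₂ = √(v₁² + 2ΔP/ρ).
v₂ = √(2.38² + 2·947000/13500) = √(5.66 + 140) = 12.1 m/s.

12.1 m/s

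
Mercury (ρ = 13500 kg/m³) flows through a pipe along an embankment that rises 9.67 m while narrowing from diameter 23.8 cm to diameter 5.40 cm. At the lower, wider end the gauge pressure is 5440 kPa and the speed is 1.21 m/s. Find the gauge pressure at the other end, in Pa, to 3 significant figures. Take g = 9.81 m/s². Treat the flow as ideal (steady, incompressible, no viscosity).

440000 Pa

By continuity, v₂ = v₁·A₁/A₂ = 1.21·(445/22.9) = 23.5 m/s.
Energy conservation along the streamline gives P₂ = P₁ − ½ρ(v₂² − v₁²) − ρg(h₂ − h₁).
P₂ = 5440000 + ½·13500·(1.21² − 23.5²) − 13500·9.81·(+9.67) = 5440000 + (-3720000) − (1280000) = 440000 Pa.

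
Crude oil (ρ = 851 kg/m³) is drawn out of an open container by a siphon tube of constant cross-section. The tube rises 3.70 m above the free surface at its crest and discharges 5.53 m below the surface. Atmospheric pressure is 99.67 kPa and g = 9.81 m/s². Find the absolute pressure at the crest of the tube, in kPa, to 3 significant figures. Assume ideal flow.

From the surface to the outlet (both open to atmosphere, surface at rest): v = √(2g·h_out) = √(2·9.81·5.53) = 10.4 m/s.
Continuity keeps v the same throughout the tube; from surface to crest, P_atm + 0 = P_top + ½ρv² + ρg·h_top.
P_top = 99670 − ½·851·10.4² − 851·9.81·3.70 = 22600 Pa.

22.6 kPa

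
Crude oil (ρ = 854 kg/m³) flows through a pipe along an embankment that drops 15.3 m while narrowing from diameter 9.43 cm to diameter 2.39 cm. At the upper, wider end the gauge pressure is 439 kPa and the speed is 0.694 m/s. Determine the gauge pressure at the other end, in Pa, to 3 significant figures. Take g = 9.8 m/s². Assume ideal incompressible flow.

P₂ = 517000 Pa

Continuity gives A₁v₁ = A₂v₂, so v₂ = (69.8 cm²)/(4.49 cm²) × 0.694 m/s = 10.8 m/s.
Applying Bernoulli between the two ends and solving for P₂: P₂ = P₁ + ½ρ(v₁² − v₂²) − ρgΔh.
P₂ = 439000 + ½·854·(0.694² − 10.8²) − 854·9.8·(−15.3) = 439000 + (-49600) − (-128000) = 517000 Pa.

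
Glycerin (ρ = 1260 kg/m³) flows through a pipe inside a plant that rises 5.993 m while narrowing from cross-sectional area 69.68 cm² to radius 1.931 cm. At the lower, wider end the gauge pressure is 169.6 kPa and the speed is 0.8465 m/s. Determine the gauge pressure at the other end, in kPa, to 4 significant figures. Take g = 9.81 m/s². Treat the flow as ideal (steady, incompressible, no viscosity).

Mass conservation (A₁v₁ = A₂v₂) gives v₂ = 0.8465 × 69.68/11.71 = 5.035 m/s.
Applying Bernoulli between the two ends and solving for P₂: P₂ = P₁ + ½ρ(v₁² − v₂²) − ρgΔh.
P₂ = 169600 + ½·1260·(0.8465² − 5.035²) − 1260·9.81·(+5.993) = 169600 + (-15520) − (74080) = 80000 Pa.

80.00 kPa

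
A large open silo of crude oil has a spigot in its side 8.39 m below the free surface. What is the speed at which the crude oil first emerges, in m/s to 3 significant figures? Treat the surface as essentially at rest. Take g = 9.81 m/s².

v ≈ 12.8 m/s

With the surface at rest and both surface and jet at atmospheric pressure, Bernoulli gives ρg h = ½ρv², so v = √(2gh) = √(2·9.81·8.39) = 12.8 m/s.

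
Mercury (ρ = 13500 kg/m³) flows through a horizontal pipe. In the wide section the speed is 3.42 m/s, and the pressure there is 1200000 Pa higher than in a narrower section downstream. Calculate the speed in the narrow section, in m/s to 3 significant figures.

Horizontal Bernoulli: P₁ + ½ρv₁² = P₂ + ½ρv₂², so v₂² = v₁² + 2(P₁ − P₂)/ρ.
v₂ = √(3.42² + 2·1200000/13500) = √(11.7 + 178) = 13.8 m/s.

v₂ = 13.8 m/s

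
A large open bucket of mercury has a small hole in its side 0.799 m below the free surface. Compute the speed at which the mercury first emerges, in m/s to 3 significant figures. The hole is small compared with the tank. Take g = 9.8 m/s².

Bernoulli from surface to hole (P equal, v_surface ≈ 0): v = √(2gh) = √(2×9.8×0.799) = 3.96 m/s.

v = 3.96 m/s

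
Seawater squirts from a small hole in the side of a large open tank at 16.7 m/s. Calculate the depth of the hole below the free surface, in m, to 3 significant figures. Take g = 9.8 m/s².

h ≈ 14.2 m

For a small hole in a large open tank, ½v² = gh, giving h = v²/(2g).
h = 16.7²/(2·9.8) = 279/19.60 = 14.2 m.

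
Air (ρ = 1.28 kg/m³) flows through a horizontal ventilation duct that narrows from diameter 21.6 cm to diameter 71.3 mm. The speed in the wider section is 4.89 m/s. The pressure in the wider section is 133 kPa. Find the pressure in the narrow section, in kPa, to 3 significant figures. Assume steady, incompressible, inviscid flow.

Mass conservation (A₁v₁ = A₂v₂) gives v₂ = 4.89 × 366/39.9 = 44.9 m/s.
With no height change, Bernoulli's equation is P₁ + ½ρv₁² = P₂ + ½ρv₂².
P₂ = P₁ − ½ρ(v₂² − v₁²) = 133000 − ½·1.28·(44.9² − 4.89²) = 133000 − 1270 = 132000 Pa.

P₂ ≈ 132 kPa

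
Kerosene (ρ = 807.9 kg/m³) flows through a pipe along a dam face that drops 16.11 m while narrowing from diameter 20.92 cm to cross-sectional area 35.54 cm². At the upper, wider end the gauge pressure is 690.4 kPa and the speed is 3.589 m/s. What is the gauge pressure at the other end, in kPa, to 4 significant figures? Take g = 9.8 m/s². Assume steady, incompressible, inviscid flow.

P₂ ≈ 336.4 kPa

Continuity gives A₁v₁ = A₂v₂, so v₂ = (343.7 cm²)/(35.54 cm²) × 3.589 m/s = 34.71 m/s.
Bernoulli: P₁ + ½ρv₁² + ρg h₁ = P₂ + ½ρv₂² + ρg h₂, so P₂ = P₁ + ½ρ(v₁² − v₂²) − ρg(h₂ − h₁).
P₂ = 690400 + ½·807.9·(3.589² − 34.71²) − 807.9·9.8·(−16.11) = 690400 + (-481500) − (-127500) = 336400 Pa.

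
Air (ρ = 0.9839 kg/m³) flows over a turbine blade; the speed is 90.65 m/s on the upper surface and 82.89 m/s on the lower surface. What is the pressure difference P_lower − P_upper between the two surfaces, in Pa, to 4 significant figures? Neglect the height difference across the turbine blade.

With negligible Δh, P + ½ρv² is constant, so P_low − P_up = ½ρ(v_up² − v_low²).
ΔP = ½·0.9839·(90.65² − 82.89²) = 662.5 Pa.

ΔP = 662.5 Pa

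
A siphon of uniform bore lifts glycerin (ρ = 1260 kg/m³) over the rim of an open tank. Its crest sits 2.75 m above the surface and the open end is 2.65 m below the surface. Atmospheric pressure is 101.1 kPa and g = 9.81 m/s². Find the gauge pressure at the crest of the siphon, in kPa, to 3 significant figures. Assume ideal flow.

From the surface to the outlet (both open to atmosphere, surface at rest): v = √(2g·h_out) = √(2·9.81·2.65) = 7.21 m/s.
The bore is uniform, so the speed at the crest is the same v. Bernoulli surface→crest: P_atm = P_top + ½ρv² + ρg·h_top.
P_top = 101100 − ½·1260·7.21² − 1260·9.81·2.75 = 34400 Pa. So P_gauge = P_top − P_atm = -66700 Pa.

-66.7 kPa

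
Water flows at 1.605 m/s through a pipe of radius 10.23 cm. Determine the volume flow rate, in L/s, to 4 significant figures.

Q ≈ 52.77 L/s

Q = A·v = 0.03288 m² × 1.605 m/s = 0.05277 m³/s.
Converting: 0.05277 m³/s × 1000 = 52.77 L/s.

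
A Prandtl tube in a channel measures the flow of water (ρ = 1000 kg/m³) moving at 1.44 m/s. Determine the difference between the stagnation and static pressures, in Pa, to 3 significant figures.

ΔP = 1040 Pa

Bernoulli between the free stream and the stagnation point: ½ρv² = P_stag − P_static.
ΔP = ½·1000·1.44² = 1040 Pa.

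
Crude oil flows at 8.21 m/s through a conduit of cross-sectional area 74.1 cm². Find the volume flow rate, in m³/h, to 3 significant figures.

Q = A·v = 0.00741 m² × 8.21 m/s = 0.0608 m³/s.
Converting: 0.0608 m³/s × 3600 = 219 m³/h.

Q ≈ 219 m³/h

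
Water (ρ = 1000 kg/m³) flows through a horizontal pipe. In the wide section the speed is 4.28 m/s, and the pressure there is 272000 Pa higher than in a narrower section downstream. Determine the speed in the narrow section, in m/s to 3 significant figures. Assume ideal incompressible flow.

v₂ ≈ 23.7 m/s

Horizontal Bernoulli: P₁ + ½ρv₁² = P₂ + ½ρv₂², so v₂² = v₁² + 2(P₁ − P₂)/ρ.
v₂ = √(4.28² + 2·272000/1000) = √(18.3 + 544) = 23.7 m/s.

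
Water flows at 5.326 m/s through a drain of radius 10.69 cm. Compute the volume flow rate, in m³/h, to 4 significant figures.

Q = A·v = 0.03590 m² × 5.326 m/s = 0.1912 m³/s.
Converting: 0.1912 m³/s × 3600 = 688.3 m³/h.

688.3 m³/h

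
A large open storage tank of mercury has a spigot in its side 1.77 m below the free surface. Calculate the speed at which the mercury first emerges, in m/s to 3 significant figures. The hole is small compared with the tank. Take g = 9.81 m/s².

v ≈ 5.89 m/s

Torricelli's result v = √(2gh) gives v = √(2·9.81·1.77) = 5.89 m/s.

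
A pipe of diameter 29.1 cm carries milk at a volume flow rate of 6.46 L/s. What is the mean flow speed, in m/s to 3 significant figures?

v ≈ 0.0971 m/s

Q = 6.46 L/s = 0.00646 m³/s.
v = Q/A = 0.00646 / 0.0665 = 0.0971 m/s.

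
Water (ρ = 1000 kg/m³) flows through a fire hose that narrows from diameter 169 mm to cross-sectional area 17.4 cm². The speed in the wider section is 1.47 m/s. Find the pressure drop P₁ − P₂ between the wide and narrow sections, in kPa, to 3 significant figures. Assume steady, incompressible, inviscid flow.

Mass conservation (A₁v₁ = A₂v₂) gives v₂ = 1.47 × 224/17.4 = 19.0 m/s.
With no height change, Bernoulli's equation is P₁ + ½ρv₁² = P₂ + ½ρv₂².
P₁ − P₂ = ½·1000·(19.0² − 1.47²) = ½·1000·357 = 178000 Pa.

ΔP ≈ 178 kPa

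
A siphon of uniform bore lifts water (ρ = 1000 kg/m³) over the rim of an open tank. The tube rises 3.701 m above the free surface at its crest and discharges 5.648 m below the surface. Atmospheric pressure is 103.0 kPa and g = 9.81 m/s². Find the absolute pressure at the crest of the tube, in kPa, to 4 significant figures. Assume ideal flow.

11.29 kPa

The outlet speed comes from Torricelli: v = √(2g·5.648) = 10.53 m/s.
The bore is uniform, so the speed at the crest is the same v. Bernoulli surface→crest: P_atm = P_top + ½ρv² + ρg·h_top.
P_top = 103000 − ½·1000·10.53² − 1000·9.81·3.701 = 11290 Pa.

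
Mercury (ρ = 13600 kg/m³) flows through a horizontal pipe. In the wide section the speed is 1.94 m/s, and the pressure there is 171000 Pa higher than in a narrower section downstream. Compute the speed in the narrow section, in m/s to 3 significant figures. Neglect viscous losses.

v₂ ≈ 5.38 m/s

Horizontal Bernoulli: P₁ + ½ρv₁² = P₂ + ½ρv₂², so v₂² = v₁² + 2(P₁ − P₂)/ρ.
v₂ = √(1.94² + 2·171000/13600) = √(3.76 + 25.1) = 5.38 m/s.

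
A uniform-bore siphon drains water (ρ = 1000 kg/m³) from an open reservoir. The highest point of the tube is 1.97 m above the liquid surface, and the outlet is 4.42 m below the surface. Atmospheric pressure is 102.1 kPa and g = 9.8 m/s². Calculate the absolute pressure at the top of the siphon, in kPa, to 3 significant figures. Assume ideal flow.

Bernoulli surface→outlet gives ½v² = g·h_out, so v = √(2·9.8·4.42) = 9.31 m/s.
The bore is uniform, so the speed at the crest is the same v. Bernoulli surface→crest: P_atm = P_top + ½ρv² + ρg·h_top.
P_top = 102100 − ½·1000·9.31² − 1000·9.8·1.97 = 39500 Pa.

P_top ≈ 39.5 kPa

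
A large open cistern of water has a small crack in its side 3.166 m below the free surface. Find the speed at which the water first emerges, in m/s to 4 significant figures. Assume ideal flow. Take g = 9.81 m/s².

Torricelli's result v = √(2gh) gives v = √(2·9.81·3.166) = 7.881 m/s.

7.881 m/s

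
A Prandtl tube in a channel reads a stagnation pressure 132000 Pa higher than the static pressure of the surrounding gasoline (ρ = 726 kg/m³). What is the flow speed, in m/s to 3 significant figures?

At the stagnation point the flow is brought to rest, so Bernoulli gives P_stag − P_static = ½ρv².
v = √(2ΔP/ρ) = √(2·132000/726) = 19.1 m/s.

v = 19.1 m/s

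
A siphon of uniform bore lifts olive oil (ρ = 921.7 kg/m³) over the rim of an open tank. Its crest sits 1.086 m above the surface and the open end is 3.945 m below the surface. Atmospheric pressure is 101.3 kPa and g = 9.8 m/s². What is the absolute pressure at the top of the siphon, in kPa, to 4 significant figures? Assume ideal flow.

Bernoulli surface→outlet gives ½v² = g·h_out, so v = √(2·9.8·3.945) = 8.793 m/s.
With constant cross-section the crest speed equals v; applying Bernoulli from the surface up to the crest, P_top = P_atm − ½ρv² − ρg·h_top.
P_top = 101300 − ½·921.7·8.793² − 921.7·9.8·1.086 = 55860 Pa.

55.86 kPa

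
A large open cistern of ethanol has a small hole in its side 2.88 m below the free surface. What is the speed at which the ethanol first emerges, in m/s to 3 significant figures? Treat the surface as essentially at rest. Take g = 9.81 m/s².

The surface is effectively still and both ends are open, so ½v² = gh and v = √(2·9.81·2.88) = 7.52 m/s.

v = 7.52 m/s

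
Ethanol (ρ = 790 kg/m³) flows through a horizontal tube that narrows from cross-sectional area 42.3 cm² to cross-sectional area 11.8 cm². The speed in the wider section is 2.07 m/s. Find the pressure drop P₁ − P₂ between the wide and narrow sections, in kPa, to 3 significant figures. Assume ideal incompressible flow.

Mass conservation (A₁v₁ = A₂v₂) gives v₂ = 2.07 × 42.3/11.8 = 7.42 m/s.
The pipe is horizontal, so Bernoulli reduces to P₁ + ½ρv₁² = P₂ + ½ρv₂².
P₁ − P₂ = ½·790·(7.42² − 2.07²) = ½·790·50.8 = 20100 Pa.

ΔP ≈ 20.1 kPa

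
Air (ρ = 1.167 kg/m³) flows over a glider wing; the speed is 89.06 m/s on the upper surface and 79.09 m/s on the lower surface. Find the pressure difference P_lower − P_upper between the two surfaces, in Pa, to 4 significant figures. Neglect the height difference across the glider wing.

ΔP ≈ 978.2 Pa

With negligible Δh, P + ½ρv² is constant, so P_low − P_up = ½ρ(v_up² − v_low²).
ΔP = ½·1.167·(89.06² − 79.09²) = 978.2 Pa.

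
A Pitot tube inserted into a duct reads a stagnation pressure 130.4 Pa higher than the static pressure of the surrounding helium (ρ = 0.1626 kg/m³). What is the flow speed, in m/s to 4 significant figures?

v ≈ 40.05 m/s

Bernoulli between the free stream and the stagnation point: ½ρv² = P_stag − P_static.
v = √(2ΔP/ρ) = √(2·130.4/0.1626) = 40.05 m/s.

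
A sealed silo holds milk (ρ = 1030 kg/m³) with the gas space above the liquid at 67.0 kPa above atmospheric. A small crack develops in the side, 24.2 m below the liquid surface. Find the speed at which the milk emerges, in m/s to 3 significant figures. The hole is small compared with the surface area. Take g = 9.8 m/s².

v ≈ 24.6 m/s

Take point 1 at the surface (v₁ ≈ 0) and point 2 at the hole (at atmospheric pressure). Bernoulli: P₁ + ρg h = P_atm + ½ρv₂².
With P₁ − P_atm = 67000 Pa, v₂ = √(2gh + 2ΔP/ρ) = √(2·9.8·24.2 + 2·67000/1030) = 24.6 m/s.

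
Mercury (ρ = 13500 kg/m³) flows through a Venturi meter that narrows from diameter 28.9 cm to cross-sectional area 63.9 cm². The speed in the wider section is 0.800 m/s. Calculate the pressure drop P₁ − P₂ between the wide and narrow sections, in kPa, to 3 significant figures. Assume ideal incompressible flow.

By continuity, v₂ = v₁·A₁/A₂ = 0.800·(656/63.9) = 8.21 m/s.
Along the horizontal streamline, P + ½ρv² is constant.
P₁ − P₂ = ½·13500·(8.21² − 0.800²) = ½·13500·66.8 = 451000 Pa.

ΔP ≈ 451 kPa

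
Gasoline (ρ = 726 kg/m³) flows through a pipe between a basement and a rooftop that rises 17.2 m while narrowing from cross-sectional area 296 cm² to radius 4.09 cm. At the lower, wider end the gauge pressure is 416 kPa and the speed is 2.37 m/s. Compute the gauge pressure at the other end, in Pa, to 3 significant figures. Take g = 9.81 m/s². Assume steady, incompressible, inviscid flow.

P₂ ≈ 231000 Pa

Mass conservation (A₁v₁ = A₂v₂) gives v₂ = 2.37 × 296/52.6 = 13.3 m/s.
Energy conservation along the streamline gives P₂ = P₁ − ½ρ(v₂² − v₁²) − ρg(h₂ − h₁).
P₂ = 416000 + ½·726·(2.37² − 13.3²) − 726·9.81·(+17.2) = 416000 + (-62600) − (122000) = 231000 Pa.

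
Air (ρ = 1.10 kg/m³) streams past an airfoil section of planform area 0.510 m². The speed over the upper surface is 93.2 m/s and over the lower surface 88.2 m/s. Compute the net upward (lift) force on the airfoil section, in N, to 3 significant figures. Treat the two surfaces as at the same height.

With equal heights on the two surfaces, Bernoulli gives P_lower − P_upper = ½ρ(v_upper² − v_lower²).
ΔP = ½·1.10·(93.2² − 88.2²) = 499 Pa.
Lift = ΔP · A = 499 × 0.510 = 254 N.

F ≈ 254 N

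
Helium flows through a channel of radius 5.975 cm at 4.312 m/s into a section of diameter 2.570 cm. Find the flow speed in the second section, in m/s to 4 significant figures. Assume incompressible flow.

93.23 m/s

Mass conservation (A₁v₁ = A₂v₂) gives v₂ = 4.312 × 112.2/5.187 = 93.23 m/s.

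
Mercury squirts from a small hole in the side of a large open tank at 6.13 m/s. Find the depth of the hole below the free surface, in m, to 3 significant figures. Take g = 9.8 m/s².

1.92 m

For a small hole in a large open tank, ½v² = gh, giving h = v²/(2g).
h = 6.13²/(2·9.8) = 37.6/19.60 = 1.92 m.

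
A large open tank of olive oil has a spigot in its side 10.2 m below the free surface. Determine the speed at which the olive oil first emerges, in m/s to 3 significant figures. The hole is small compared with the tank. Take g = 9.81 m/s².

v = 14.1 m/s

With the surface at rest and both surface and jet at atmospheric pressure, Bernoulli gives ρg h = ½ρv², so v = √(2gh) = √(2·9.81·10.2) = 14.1 m/s.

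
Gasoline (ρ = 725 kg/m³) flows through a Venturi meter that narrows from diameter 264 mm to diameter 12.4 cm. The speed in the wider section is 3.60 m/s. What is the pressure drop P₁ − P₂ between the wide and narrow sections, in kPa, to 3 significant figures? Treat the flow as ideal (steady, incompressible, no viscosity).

Continuity gives A₁v₁ = A₂v₂, so v₂ = (547 cm²)/(121 cm²) × 3.60 m/s = 16.3 m/s.
Bernoulli (h₁ = h₂): P₁ − P₂ = ½ρ(v₂² − v₁²).
P₁ − P₂ = ½·725·(16.3² − 3.60²) = ½·725·253 = 91800 Pa.

91.8 kPa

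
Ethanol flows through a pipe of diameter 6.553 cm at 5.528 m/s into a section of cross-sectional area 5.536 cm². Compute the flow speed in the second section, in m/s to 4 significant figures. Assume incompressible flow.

v₂ ≈ 33.68 m/s

Continuity gives A₁v₁ = A₂v₂, so v₂ = (33.73 cm²)/(5.536 cm²) × 5.528 m/s = 33.68 m/s.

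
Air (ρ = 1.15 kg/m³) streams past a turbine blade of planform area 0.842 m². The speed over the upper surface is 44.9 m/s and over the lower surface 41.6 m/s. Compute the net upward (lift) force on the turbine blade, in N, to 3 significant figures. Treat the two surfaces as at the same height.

F ≈ 138 N

From P + ½ρv² = const at equal height, P_low − P_up = ½ρ(v_up² − v_low²).
ΔP = ½·1.15·(44.9² − 41.6²) = 164 Pa.
Lift = ΔP · A = 164 × 0.842 = 138 N.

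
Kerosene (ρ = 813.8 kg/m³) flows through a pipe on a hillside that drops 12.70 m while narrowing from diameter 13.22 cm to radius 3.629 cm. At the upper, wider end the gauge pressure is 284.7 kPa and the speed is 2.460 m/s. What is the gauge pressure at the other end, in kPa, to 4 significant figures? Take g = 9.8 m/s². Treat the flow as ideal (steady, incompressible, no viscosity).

P₂ = 361.3 kPa

The volume flow rate is constant, so v₂ = (A₁/A₂)v₁ = (137.3/41.37)·2.460 = 8.161 m/s.
Bernoulli: P₁ + ½ρv₁² + ρg h₁ = P₂ + ½ρv₂² + ρg h₂, so P₂ = P₁ + ½ρ(v₁² − v₂²) − ρg(h₂ − h₁).
P₂ = 284700 + ½·813.8·(2.460² − 8.161²) − 813.8·9.8·(−12.70) = 284700 + (-24640) − (-101300) = 361300 Pa.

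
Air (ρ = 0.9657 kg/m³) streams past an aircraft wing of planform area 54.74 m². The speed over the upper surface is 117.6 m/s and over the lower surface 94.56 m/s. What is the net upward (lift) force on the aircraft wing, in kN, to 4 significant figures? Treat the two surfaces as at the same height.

The faster flow above has the lower pressure; Bernoulli (same height) gives ΔP = ½ρ(v_up² − v_low²).
ΔP = ½·0.9657·(117.6² − 94.56²) = 2360 Pa.
Lift = ΔP · A = 2360 × 54.74 = 129200 N.

129.2 kN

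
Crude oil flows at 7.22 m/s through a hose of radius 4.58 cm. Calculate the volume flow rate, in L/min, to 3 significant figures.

Q = A·v = 0.00659 m² × 7.22 m/s = 0.0476 m³/s.
Converting: 0.0476 m³/s × 60000 = 2850 L/min.

Q ≈ 2850 L/min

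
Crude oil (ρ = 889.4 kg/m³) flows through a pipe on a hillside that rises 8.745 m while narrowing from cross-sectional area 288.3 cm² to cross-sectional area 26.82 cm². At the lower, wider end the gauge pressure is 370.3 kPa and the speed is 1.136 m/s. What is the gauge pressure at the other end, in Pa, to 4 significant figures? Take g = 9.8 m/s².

P₂ ≈ 228300 Pa

The volume flow rate is constant, so v₂ = (A₁/A₂)v₁ = (288.3/26.82)·1.136 = 12.21 m/s.
Bernoulli: P₁ + ½ρv₁² + ρg h₁ = P₂ + ½ρv₂² + ρg h₂, so P₂ = P₁ + ½ρ(v₁² − v₂²) − ρg(h₂ − h₁).
P₂ = 370300 + ½·889.4·(1.136² − 12.21²) − 889.4·9.8·(+8.745) = 370300 + (-65740) − (76220) = 228300 Pa.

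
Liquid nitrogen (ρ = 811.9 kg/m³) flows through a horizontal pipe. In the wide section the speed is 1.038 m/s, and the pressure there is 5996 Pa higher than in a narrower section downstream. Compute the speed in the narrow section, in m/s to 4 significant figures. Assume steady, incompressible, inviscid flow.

Horizontal Bernoulli: P₁ + ½ρv₁² = P₂ + ½ρv₂², so v₂² = v₁² + 2(P₁ − P₂)/ρ.
v₂ = √(1.038² + 2·5996/811.9) = √(1.077 + 14.77) = 3.981 m/s.

v₂ ≈ 3.981 m/s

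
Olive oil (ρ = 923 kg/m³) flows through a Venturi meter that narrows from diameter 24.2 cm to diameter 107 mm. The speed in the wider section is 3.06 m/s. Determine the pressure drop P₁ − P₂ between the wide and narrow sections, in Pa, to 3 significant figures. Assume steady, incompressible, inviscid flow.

The volume flow rate is constant, so v₂ = (A₁/A₂)v₁ = (460/89.9)·3.06 = 15.7 m/s.
The pipe is horizontal, so Bernoulli reduces to P₁ + ½ρv₁² = P₂ + ½ρv₂².
P₁ − P₂ = ½·923·(15.7² − 3.06²) = ½·923·236 = 109000 Pa.

ΔP ≈ 109000 Pa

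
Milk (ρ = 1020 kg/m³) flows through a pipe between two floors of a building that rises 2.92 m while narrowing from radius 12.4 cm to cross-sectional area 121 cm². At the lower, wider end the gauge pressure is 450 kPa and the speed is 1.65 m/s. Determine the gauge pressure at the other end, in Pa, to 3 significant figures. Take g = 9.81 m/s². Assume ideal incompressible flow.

P₂ ≈ 400000 Pa

By continuity, v₂ = v₁·A₁/A₂ = 1.65·(483/121) = 6.59 m/s.
Bernoulli: P₁ + ½ρv₁² + ρg h₁ = P₂ + ½ρv₂² + ρg h₂, so P₂ = P₁ + ½ρ(v₁² − v₂²) − ρg(h₂ − h₁).
P₂ = 450000 + ½·1020·(1.65² − 6.59²) − 1020·9.81·(+2.92) = 450000 + (-20700) − (29200) = 400000 Pa.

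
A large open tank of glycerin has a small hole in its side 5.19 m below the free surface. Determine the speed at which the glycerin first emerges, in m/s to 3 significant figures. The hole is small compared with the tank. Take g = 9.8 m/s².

v = 10.1 m/s

Torricelli's result v = √(2gh) gives v = √(2·9.8·5.19) = 10.1 m/s.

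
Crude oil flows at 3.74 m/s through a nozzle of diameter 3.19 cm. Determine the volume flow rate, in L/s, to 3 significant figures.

2.99 L/s

Q = A·v = 0.000799 m² × 3.74 m/s = 0.00299 m³/s.
Converting: 0.00299 m³/s × 1000 = 2.99 L/s.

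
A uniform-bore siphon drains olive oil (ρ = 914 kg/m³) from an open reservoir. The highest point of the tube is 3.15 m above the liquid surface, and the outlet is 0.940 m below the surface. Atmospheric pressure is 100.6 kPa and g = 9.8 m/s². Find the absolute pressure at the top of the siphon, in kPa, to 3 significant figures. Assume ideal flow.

From the surface to the outlet (both open to atmosphere, surface at rest): v = √(2g·h_out) = √(2·9.8·0.940) = 4.29 m/s.
The bore is uniform, so the speed at the crest is the same v. Bernoulli surface→crest: P_atm = P_top + ½ρv² + ρg·h_top.
P_top = 100600 − ½·914·4.29² − 914·9.8·3.15 = 64000 Pa.

P_top ≈ 64.0 kPa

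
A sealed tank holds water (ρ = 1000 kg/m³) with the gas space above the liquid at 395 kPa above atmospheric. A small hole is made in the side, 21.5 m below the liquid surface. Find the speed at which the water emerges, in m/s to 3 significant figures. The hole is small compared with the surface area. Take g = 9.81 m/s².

v ≈ 34.8 m/s

Take point 1 at the surface (v₁ ≈ 0) and point 2 at the hole (at atmospheric pressure). Bernoulli: P₁ + ρg h = P_atm + ½ρv₂².
With P₁ − P_atm = 395000 Pa, v₂ = √(2gh + 2ΔP/ρ) = √(2·9.81·21.5 + 2·395000/1000) = 34.8 m/s.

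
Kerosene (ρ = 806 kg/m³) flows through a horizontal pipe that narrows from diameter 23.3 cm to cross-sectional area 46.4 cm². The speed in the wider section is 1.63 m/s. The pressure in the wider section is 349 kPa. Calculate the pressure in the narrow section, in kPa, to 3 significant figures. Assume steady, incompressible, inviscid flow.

Mass conservation (A₁v₁ = A₂v₂) gives v₂ = 1.63 × 426/46.4 = 15.0 m/s.
With no height change, Bernoulli's equation is P₁ + ½ρv₁² = P₂ + ½ρv₂².
P₂ = P₁ − ½ρ(v₂² − v₁²) = 349000 − ½·806·(15.0² − 1.63²) = 349000 − 89300 = 260000 Pa.

260 kPa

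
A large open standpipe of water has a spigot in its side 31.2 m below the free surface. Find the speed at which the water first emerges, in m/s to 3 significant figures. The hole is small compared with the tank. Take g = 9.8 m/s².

The surface is effectively still and both ends are open, so ½v² = gh and v = √(2·9.8·31.2) = 24.7 m/s.

24.7 m/s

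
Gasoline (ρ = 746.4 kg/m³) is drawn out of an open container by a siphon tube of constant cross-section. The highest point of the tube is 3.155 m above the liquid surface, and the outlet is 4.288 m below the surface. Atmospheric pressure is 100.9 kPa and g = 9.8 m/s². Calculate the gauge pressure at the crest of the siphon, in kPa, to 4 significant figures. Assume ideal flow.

P_gauge ≈ -54.44 kPa

From the surface to the outlet (both open to atmosphere, surface at rest): v = √(2g·h_out) = √(2·9.8·4.288) = 9.168 m/s.
The bore is uniform, so the speed at the crest is the same v. Bernoulli surface→crest: P_atm = P_top + ½ρv² + ρg·h_top.
P_top = 100900 − ½·746.4·9.168² − 746.4·9.8·3.155 = 46460 Pa. So P_gauge = P_top − P_atm = -54440 Pa.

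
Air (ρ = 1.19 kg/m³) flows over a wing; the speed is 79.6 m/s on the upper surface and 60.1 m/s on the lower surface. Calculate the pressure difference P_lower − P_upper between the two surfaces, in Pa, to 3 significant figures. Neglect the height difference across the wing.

1620 Pa

With negligible Δh, P + ½ρv² is constant, so P_low − P_up = ½ρ(v_up² − v_low²).
ΔP = ½·1.19·(79.6² − 60.1²) = 1620 Pa.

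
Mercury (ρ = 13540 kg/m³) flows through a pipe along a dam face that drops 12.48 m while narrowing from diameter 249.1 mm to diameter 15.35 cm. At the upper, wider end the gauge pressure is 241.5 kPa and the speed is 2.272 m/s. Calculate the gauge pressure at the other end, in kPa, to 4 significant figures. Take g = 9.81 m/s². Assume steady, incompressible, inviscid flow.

1692 kPa

By continuity, v₂ = v₁·A₁/A₂ = 2.272·(487.3/185.1) = 5.983 m/s.
Energy conservation along the streamline gives P₂ = P₁ − ½ρ(v₂² − v₁²) − ρg(h₂ − h₁).
P₂ = 241500 + ½·13540·(2.272² − 5.983²) − 13540·9.81·(−12.48) = 241500 + (-207400) − (-1658000) = 1692000 Pa.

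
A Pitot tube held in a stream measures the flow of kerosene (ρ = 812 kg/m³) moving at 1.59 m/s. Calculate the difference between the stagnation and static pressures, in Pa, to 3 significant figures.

Bernoulli between the free stream and the stagnation point: ½ρv² = P_stag − P_static.
ΔP = ½·812·1.59² = 1030 Pa.

1030 Pa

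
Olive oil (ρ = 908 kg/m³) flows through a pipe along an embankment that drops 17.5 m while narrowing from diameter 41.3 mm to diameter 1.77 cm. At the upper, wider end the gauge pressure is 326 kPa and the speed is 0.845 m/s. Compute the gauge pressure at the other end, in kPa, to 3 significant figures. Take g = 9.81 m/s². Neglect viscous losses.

By continuity, v₂ = v₁·A₁/A₂ = 0.845·(13.4/2.46) = 4.60 m/s.
Applying Bernoulli between the two ends and solving for P₂: P₂ = P₁ + ½ρ(v₁² − v₂²) − ρgΔh.
P₂ = 326000 + ½·908·(0.845² − 4.60²) − 908·9.81·(−17.5) = 326000 + (-9280) − (-156000) = 473000 Pa.

473 kPa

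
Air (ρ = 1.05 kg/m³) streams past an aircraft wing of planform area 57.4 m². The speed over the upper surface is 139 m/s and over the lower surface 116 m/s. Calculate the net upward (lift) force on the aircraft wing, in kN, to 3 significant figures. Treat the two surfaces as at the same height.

F = 177 kN

With equal heights on the two surfaces, Bernoulli gives P_lower − P_upper = ½ρ(v_upper² − v_lower²).
ΔP = ½·1.05·(139² − 116²) = 3080 Pa.
Lift = ΔP · A = 3080 × 57.4 = 177000 N.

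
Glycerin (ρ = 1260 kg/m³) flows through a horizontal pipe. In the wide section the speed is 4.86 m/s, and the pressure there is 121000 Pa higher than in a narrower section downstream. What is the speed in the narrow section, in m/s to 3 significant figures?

With h₁ = h₂, rearranging Bernoulli gives v₂ = √(v₁² + 2ΔP/ρ).
v₂ = √(4.86² + 2·121000/1260) = √(23.6 + 192) = 14.7 m/s.

v₂ = 14.7 m/s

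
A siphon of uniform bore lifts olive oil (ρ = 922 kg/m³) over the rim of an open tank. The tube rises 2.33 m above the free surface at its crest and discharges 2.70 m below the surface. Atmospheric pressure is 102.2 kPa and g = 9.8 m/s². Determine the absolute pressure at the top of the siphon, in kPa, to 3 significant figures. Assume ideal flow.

Bernoulli surface→outlet gives ½v² = g·h_out, so v = √(2·9.8·2.70) = 7.27 m/s.
With constant cross-section the crest speed equals v; applying Bernoulli from the surface up to the crest, P_top = P_atm − ½ρv² − ρg·h_top.
P_top = 102200 − ½·922·7.27² − 922·9.8·2.33 = 56800 Pa.

P_top = 56.8 kPa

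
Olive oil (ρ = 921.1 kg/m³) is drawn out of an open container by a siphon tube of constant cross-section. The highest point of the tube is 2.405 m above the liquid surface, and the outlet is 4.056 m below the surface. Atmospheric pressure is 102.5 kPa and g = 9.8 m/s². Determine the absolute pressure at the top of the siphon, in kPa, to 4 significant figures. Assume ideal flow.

From the surface to the outlet (both open to atmosphere, surface at rest): v = √(2g·h_out) = √(2·9.8·4.056) = 8.916 m/s.
The bore is uniform, so the speed at the crest is the same v. Bernoulli surface→crest: P_atm = P_top + ½ρv² + ρg·h_top.
P_top = 102500 − ½·921.1·8.916² − 921.1·9.8·2.405 = 44180 Pa.

P_top ≈ 44.18 kPa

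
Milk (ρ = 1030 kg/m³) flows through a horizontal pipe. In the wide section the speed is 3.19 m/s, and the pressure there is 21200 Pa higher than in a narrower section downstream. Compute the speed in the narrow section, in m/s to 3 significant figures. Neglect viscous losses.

v₂ ≈ 7.17 m/s

Along the level pipe P + ½ρv² is conserved, hence v₂² = v₁² + 2(P₁ − P₂)/ρ.
v₂ = √(3.19² + 2·21200/1030) = √(10.2 + 41.2) = 7.17 m/s.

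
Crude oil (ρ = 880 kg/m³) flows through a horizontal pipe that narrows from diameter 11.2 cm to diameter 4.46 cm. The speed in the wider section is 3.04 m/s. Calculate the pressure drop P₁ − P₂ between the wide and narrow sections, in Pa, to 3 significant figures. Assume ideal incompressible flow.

ΔP = 158000 Pa

The volume flow rate is constant, so v₂ = (A₁/A₂)v₁ = (98.5/15.6)·3.04 = 19.2 m/s.
The pipe is horizontal, so Bernoulli reduces to P₁ + ½ρv₁² = P₂ + ½ρv₂².
P₁ − P₂ = ½·880·(19.2² − 3.04²) = ½·880·358 = 158000 Pa.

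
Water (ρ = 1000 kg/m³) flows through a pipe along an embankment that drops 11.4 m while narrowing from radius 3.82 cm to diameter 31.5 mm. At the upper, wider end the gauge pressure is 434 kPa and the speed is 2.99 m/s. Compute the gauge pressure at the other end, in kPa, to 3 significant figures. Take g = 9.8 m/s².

P₂ ≈ 396 kPa

By continuity, v₂ = v₁·A₁/A₂ = 2.99·(45.8/7.79) = 17.6 m/s.
Bernoulli: P₁ + ½ρv₁² + ρg h₁ = P₂ + ½ρv₂² + ρg h₂, so P₂ = P₁ + ½ρ(v₁² − v₂²) − ρg(h₂ − h₁).
P₂ = 434000 + ½·1000·(2.99² − 17.6²) − 1000·9.8·(−11.4) = 434000 + (-150000) − (-112000) = 396000 Pa.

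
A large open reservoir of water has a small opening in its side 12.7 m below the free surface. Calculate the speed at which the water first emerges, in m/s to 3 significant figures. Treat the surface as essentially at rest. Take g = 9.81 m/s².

v ≈ 15.8 m/s

The surface is effectively still and both ends are open, so ½v² = gh and v = √(2·9.81·12.7) = 15.8 m/s.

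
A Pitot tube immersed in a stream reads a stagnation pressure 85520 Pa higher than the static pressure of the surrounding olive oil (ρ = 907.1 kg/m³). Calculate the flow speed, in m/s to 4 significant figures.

At the stagnation point the flow is brought to rest, so Bernoulli gives P_stag − P_static = ½ρv².
v = √(2ΔP/ρ) = √(2·85520/907.1) = 13.73 m/s.

v ≈ 13.73 m/s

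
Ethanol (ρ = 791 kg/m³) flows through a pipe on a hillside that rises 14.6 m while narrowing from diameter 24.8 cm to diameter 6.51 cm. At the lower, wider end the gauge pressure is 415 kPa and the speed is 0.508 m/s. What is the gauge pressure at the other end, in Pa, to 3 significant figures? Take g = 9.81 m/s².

Continuity gives A₁v₁ = A₂v₂, so v₂ = (483 cm²)/(33.3 cm²) × 0.508 m/s = 7.37 m/s.
Bernoulli: P₁ + ½ρv₁² + ρg h₁ = P₂ + ½ρv₂² + ρg h₂, so P₂ = P₁ + ½ρ(v₁² − v₂²) − ρg(h₂ − h₁).
P₂ = 415000 + ½·791·(0.508² − 7.37²) − 791·9.81·(+14.6) = 415000 + (-21400) − (113000) = 280000 Pa.

P₂ ≈ 280000 Pa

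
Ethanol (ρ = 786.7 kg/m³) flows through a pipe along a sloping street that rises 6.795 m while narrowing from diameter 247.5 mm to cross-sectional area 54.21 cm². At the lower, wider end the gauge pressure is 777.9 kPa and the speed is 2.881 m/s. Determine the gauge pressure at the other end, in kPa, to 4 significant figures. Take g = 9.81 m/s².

P₂ ≈ 471.6 kPa

The volume flow rate is constant, so v₂ = (A₁/A₂)v₁ = (481.1/54.21)·2.881 = 25.57 m/s.
Energy conservation along the streamline gives P₂ = P₁ − ½ρ(v₂² − v₁²) − ρg(h₂ − h₁).
P₂ = 777900 + ½·786.7·(2.881² − 25.57²) − 786.7·9.81·(+6.795) = 777900 + (-253900) − (52440) = 471600 Pa.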